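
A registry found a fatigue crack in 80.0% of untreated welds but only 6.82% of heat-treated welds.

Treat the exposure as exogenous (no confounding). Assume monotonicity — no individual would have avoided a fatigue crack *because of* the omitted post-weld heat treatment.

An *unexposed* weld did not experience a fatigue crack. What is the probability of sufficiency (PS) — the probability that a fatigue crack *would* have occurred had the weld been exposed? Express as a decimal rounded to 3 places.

PS ≈ 0.785

p₁ = 0.8, p₀ = 0.0682.
Under exogeneity and monotonicity, PS = (p₁ − p₀) / (1 − p₀).
PS = (0.8 − 0.0682) / (1 − 0.0682) = 0.7318 / 0.9318 ≈ 0.7854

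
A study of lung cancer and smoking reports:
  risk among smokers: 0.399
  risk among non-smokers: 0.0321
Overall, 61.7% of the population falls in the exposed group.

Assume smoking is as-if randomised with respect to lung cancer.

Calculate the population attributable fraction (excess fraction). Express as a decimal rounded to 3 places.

Let p₁ = 0.399, p₀ = 0.0321.
Overall risk P(Y=1) = π·p₁ + (1−π)·p₀ = 0.617×0.399 + 0.383×0.0321 = 0.25848.
Under exogeneity, PAF = [P(Y=1) − p₀] / P(Y=1).
PAF = (0.25848 − 0.0321) / 0.25848 ≈ 0.8758

PAF ≈ 0.876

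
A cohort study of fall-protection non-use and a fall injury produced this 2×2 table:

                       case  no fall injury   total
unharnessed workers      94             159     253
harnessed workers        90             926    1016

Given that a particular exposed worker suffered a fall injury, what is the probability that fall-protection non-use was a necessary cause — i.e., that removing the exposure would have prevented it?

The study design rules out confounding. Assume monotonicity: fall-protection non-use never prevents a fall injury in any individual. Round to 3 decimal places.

p₁ = P(outcome | exposed) = 94/253 = 0.37154
p₀ = P(outcome | unexposed) = 90/1016 = 0.088583
Under exogeneity and monotonicity, PN = (p₁ − p₀) / p₁.
PN = (0.37154 − 0.088583) / 0.37154 = 0.28296 / 0.37154 ≈ 0.7616

PN ≈ 0.762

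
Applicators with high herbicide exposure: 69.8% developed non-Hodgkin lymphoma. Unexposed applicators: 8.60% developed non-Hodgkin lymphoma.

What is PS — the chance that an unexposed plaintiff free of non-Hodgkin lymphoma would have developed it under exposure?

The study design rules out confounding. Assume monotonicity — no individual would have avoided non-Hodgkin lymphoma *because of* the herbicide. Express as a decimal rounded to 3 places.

PS ≈ 0.670

p₁ = 0.698, p₀ = 0.086.
Under exogeneity and monotonicity, PS = (p₁ − p₀) / (1 − p₀).
PS = (0.698 − 0.086) / (1 − 0.086) = 0.612 / 0.914 ≈ 0.6696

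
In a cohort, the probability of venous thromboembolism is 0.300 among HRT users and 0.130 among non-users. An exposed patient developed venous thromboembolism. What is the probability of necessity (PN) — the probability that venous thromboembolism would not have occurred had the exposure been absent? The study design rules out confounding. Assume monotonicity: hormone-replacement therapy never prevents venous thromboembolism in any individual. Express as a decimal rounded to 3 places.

Let p₁ = 0.3, p₀ = 0.13.
Under exogeneity and monotonicity, PN = (p₁ − p₀) / p₁.
PN = (0.3 − 0.13) / 0.3 = 0.17 / 0.3 ≈ 0.5667

PN ≈ 0.567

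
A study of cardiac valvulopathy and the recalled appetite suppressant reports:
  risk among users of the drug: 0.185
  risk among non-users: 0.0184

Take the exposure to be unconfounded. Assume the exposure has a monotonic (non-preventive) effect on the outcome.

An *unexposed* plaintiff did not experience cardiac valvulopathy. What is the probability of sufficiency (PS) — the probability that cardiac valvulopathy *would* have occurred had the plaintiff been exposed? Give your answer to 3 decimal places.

Let p₁ = 0.185, p₀ = 0.0184.
Under exogeneity and monotonicity, PS = (p₁ − p₀) / (1 − p₀).
PS = (0.185 − 0.0184) / (1 − 0.0184) = 0.1666 / 0.9816 ≈ 0.1697

PS ≈ 0.170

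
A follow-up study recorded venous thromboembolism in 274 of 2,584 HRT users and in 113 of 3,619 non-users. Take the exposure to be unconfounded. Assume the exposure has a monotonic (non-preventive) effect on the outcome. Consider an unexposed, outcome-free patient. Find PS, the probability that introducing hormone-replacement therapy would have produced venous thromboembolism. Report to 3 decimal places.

PS ≈ 0.077

p₁ = P(outcome | exposed) = 274/2584 = 0.10604
p₀ = P(outcome | unexposed) = 113/3619 = 0.031224
Under exogeneity and monotonicity, PS = (p₁ − p₀) / (1 − p₀).
PS = (0.10604 − 0.031224) / (1 − 0.031224) = 0.074813 / 0.96878 ≈ 0.0772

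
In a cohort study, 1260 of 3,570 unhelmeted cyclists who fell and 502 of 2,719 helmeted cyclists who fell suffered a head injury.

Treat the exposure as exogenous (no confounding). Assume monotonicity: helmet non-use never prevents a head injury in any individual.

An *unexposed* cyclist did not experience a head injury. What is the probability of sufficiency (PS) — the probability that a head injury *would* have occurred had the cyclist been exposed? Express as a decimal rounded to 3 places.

PS ≈ 0.206

p₁ = P(outcome | exposed) = 1260/3570 = 0.35294
p₀ = P(outcome | unexposed) = 502/2719 = 0.18463
Under exogeneity and monotonicity, PS = (p₁ − p₀) / (1 − p₀).
PS = (0.35294 − 0.18463) / (1 − 0.18463) = 0.16831 / 0.81537 ≈ 0.2064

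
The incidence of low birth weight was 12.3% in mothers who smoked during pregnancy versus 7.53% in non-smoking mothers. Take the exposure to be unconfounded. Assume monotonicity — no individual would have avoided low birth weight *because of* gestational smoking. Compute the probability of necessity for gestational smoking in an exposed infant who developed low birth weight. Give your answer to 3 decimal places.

PN ≈ 0.388

p₁ = 0.123, p₀ = 0.0753.
Under exogeneity and monotonicity, PN = (p₁ − p₀) / p₁.
PN = (0.123 − 0.0753) / 0.123 = 0.0477 / 0.123 ≈ 0.3878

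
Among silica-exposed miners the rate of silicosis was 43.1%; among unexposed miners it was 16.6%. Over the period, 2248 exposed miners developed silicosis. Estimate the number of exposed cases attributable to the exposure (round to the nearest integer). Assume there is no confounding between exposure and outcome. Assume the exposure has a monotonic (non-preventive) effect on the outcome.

p₁ = 0.431, p₀ = 0.166.
PN = (p₁ − p₀)/p₁ = (0.431 − 0.166) / 0.431 ≈ 0.61485.
Attributable cases ≈ PN × (exposed cases) = 0.61485 × 2248 ≈ 1382.18.

about 1382 cases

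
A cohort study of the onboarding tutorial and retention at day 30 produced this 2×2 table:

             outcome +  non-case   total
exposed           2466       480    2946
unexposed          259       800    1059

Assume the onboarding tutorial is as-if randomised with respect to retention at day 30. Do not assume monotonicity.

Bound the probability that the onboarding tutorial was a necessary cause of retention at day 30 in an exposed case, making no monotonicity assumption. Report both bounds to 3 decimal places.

0.708 ≤ PN ≤ 0.902

p₁ = P(outcome | exposed) = 2466/2946 = 0.83707
p₀ = P(outcome | unexposed) = 259/1059 = 0.24457
Under exogeneity alone the bounds on PN are max{0,(p₁−p₀)/p₁} ≤ PN ≤ min{1,(1−p₀)/p₁}.
  lower = (p₁ − p₀)/p₁ = 0.5925 / 0.83707 ≈ 0.7078
  upper = min{1, (1 − p₀)/p₁} = 0.75543 / 0.83707 ≈ 0.9025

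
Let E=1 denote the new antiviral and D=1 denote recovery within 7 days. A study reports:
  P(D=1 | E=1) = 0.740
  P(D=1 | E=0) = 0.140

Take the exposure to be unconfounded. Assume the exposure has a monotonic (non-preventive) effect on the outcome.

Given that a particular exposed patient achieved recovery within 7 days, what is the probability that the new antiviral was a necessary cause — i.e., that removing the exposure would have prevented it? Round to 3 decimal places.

PN ≈ 0.811

Let p₁ = 0.74, p₀ = 0.14.
Under exogeneity and monotonicity, PN = (p₁ − p₀) / p₁.
PN = (0.74 − 0.14) / 0.74 = 0.6 / 0.74 ≈ 0.8108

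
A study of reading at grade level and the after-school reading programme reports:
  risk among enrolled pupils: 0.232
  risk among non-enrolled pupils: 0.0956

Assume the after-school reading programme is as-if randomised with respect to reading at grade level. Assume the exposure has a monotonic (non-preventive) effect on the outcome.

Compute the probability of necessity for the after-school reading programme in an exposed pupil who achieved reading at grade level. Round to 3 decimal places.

PN ≈ 0.588

Let p₁ = 0.232, p₀ = 0.0956.
Under exogeneity and monotonicity, PN = (p₁ − p₀) / p₁.
PN = (0.232 − 0.0956) / 0.232 = 0.1364 / 0.232 ≈ 0.5879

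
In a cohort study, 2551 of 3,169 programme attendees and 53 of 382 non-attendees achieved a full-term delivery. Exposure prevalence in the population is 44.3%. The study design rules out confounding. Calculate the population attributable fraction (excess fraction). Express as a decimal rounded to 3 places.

PAF ≈ 0.680

p₁ = P(outcome | exposed) = 2551/3169 = 0.80499
p₀ = P(outcome | unexposed) = 53/382 = 0.13874
Overall risk P(Y=1) = π·p₁ + (1−π)·p₀ = 0.443×0.80499 + 0.557×0.13874 = 0.43389.
Under exogeneity, PAF = [P(Y=1) − p₀] / P(Y=1).
PAF = (0.43389 − 0.13874) / 0.43389 ≈ 0.6802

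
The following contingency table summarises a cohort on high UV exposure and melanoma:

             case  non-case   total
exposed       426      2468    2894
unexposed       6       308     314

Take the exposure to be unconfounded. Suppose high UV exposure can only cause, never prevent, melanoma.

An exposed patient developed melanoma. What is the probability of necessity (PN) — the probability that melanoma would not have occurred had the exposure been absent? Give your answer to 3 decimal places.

p₁ = P(outcome | exposed) = 426/2894 = 0.1472
p₀ = P(outcome | unexposed) = 6/314 = 0.019108
Under exogeneity and monotonicity, PN = (p₁ − p₀)/p₁.
PN = (0.1472 − 0.019108) / 0.1472 ≈ 0.8702

PN ≈ 0.870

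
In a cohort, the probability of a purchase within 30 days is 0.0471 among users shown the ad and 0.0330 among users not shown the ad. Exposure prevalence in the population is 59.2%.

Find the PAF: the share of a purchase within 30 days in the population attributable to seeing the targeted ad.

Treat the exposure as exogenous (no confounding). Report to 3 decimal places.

PAF ≈ 0.202

Let p₁ = 0.0471, p₀ = 0.033.
Overall risk P(Y=1) = π·p₁ + (1−π)·p₀ = 0.592×0.0471 + 0.408×0.033 = 0.041347.
Under exogeneity, PAF = [P(Y=1) − p₀] / P(Y=1).
PAF = (0.041347 − 0.033) / 0.041347 ≈ 0.2019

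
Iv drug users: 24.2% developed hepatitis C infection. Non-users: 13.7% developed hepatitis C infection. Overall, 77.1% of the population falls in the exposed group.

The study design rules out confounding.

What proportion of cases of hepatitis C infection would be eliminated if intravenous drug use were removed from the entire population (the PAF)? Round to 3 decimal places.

PAF ≈ 0.371

p₁ = 0.242, p₀ = 0.137.
Overall risk P(Y=1) = π·p₁ + (1−π)·p₀ = 0.771×0.242 + 0.229×0.137 = 0.21795.
Under exogeneity, PAF = [P(Y=1) − p₀] / P(Y=1).
PAF = (0.21795 − 0.137) / 0.21795 ≈ 0.3714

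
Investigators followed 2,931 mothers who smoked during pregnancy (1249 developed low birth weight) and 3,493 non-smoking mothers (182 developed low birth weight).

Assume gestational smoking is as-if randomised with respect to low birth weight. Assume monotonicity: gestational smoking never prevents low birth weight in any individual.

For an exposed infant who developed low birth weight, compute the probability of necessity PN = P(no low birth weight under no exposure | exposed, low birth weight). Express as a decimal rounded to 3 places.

PN ≈ 0.878

p₁ = P(outcome | exposed) = 1249/2931 = 0.42613
p₀ = P(outcome | unexposed) = 182/3493 = 0.052104
Under exogeneity and monotonicity, PN = (p₁ − p₀) / p₁.
PN = (0.42613 − 0.052104) / 0.42613 = 0.37403 / 0.42613 ≈ 0.8777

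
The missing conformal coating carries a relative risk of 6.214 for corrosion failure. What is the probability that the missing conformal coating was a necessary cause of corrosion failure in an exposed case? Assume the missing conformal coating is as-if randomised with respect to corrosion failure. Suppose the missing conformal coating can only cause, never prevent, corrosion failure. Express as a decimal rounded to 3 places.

Under exogeneity and monotonicity, PN = (RR − 1) / RR = 1 − 1/RR.
PN = (6.214 − 1) / 6.214 = 5.214 / 6.214 ≈ 0.8391

PN ≈ 0.839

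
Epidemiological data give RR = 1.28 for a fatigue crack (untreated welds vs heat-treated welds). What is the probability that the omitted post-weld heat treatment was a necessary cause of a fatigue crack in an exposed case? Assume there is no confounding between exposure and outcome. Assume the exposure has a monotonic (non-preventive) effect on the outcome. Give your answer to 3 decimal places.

PN ≈ 0.219

Under exogeneity and monotonicity, PN = (RR − 1) / RR = 1 − 1/RR.
PN = (1.28 − 1) / 1.28 = 0.28 / 1.28 ≈ 0.2188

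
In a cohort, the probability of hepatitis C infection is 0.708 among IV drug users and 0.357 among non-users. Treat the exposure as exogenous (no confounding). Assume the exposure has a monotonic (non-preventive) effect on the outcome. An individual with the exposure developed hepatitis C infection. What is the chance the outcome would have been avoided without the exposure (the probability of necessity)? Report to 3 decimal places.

Let p₁ = 0.708, p₀ = 0.357.
Under exogeneity and monotonicity, PN = (p₁ − p₀) / p₁.
PN = (0.708 − 0.357) / 0.708 = 0.351 / 0.708 ≈ 0.4958

PN ≈ 0.496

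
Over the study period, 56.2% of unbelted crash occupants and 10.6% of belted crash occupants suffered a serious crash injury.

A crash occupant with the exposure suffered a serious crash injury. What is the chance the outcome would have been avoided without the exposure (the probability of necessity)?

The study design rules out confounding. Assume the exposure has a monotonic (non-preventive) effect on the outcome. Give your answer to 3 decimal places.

PN ≈ 0.811

p₁ = 0.562, p₀ = 0.106.
Under exogeneity and monotonicity, PN = (p₁ − p₀) / p₁.
PN = (0.562 − 0.106) / 0.562 = 0.456 / 0.562 ≈ 0.8114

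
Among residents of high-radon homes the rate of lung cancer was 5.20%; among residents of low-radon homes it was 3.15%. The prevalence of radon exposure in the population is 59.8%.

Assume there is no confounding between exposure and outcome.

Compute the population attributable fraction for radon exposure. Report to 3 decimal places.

p₁ = 0.052, p₀ = 0.0315.
Overall risk P(Y=1) = π·p₁ + (1−π)·p₀ = 0.598×0.052 + 0.402×0.0315 = 0.043759.
Under exogeneity, PAF = [P(Y=1) − p₀] / P(Y=1).
PAF = (0.043759 − 0.0315) / 0.043759 ≈ 0.2801

PAF ≈ 0.280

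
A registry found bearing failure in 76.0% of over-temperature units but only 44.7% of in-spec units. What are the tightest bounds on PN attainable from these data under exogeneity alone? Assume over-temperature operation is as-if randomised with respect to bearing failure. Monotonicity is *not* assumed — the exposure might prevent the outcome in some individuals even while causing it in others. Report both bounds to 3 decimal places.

0.412 ≤ PN ≤ 0.728

p₁ = 0.76, p₀ = 0.447.
Under exogeneity alone the bounds on PN are max{0,(p₁−p₀)/p₁} ≤ PN ≤ min{1,(1−p₀)/p₁}.
  lower = (p₁ − p₀)/p₁ = 0.313 / 0.76 ≈ 0.4118
  upper = min{1, (1 − p₀)/p₁} = 0.553 / 0.76 ≈ 0.7276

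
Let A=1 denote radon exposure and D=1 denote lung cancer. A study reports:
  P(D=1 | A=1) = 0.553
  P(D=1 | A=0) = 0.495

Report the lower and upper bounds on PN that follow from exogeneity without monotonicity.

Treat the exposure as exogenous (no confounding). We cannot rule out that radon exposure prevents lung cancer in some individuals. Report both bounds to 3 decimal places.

Let p₁ = 0.553, p₀ = 0.495.
Under exogeneity alone the bounds on PN are max{0,(p₁−p₀)/p₁} ≤ PN ≤ min{1,(1−p₀)/p₁}.
  lower = (p₁ − p₀)/p₁ = 0.058 / 0.553 ≈ 0.1049
  upper = min{1, (1 − p₀)/p₁} = 0.505 / 0.553 ≈ 0.9132

0.105 ≤ PN ≤ 0.913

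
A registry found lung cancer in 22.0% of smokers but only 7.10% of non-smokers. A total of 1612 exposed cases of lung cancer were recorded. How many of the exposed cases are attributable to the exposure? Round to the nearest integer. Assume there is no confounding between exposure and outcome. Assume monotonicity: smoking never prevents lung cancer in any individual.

about 1092 cases

p₁ = 0.22, p₀ = 0.071.
PN = (p₁ − p₀)/p₁ = (0.22 − 0.071) / 0.22 ≈ 0.67727.
Attributable cases ≈ PN × (exposed cases) = 0.67727 × 1612 ≈ 1091.76.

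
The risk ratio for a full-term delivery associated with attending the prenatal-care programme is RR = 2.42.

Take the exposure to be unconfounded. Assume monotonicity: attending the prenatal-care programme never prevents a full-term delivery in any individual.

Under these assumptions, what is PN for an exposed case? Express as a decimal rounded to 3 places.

PN ≈ 0.587

Under exogeneity and monotonicity, PN = (RR − 1) / RR = 1 − 1/RR.
PN = (2.42 − 1) / 2.42 = 1.42 / 2.42 ≈ 0.5868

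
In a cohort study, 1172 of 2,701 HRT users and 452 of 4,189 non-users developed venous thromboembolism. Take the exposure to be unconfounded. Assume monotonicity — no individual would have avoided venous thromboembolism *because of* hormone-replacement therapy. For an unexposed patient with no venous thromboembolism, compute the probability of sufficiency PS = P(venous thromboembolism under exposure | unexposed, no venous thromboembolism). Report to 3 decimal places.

PS ≈ 0.365

p₁ = P(outcome | exposed) = 1172/2701 = 0.43391
p₀ = P(outcome | unexposed) = 452/4189 = 0.1079
Under exogeneity and monotonicity, PS = (p₁ − p₀) / (1 − p₀).
PS = (0.43391 − 0.1079) / (1 − 0.1079) = 0.32601 / 0.8921 ≈ 0.3654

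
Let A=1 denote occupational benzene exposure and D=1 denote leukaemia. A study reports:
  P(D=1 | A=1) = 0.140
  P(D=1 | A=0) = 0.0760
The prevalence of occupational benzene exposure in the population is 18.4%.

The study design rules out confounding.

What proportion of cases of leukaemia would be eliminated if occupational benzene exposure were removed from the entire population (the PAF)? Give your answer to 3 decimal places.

Let p₁ = 0.14, p₀ = 0.076.
Overall risk P(Y=1) = π·p₁ + (1−π)·p₀ = 0.184×0.14 + 0.816×0.076 = 0.087776.
Under exogeneity, PAF = [P(Y=1) − p₀] / P(Y=1).
PAF = (0.087776 − 0.076) / 0.087776 ≈ 0.1342

PAF ≈ 0.134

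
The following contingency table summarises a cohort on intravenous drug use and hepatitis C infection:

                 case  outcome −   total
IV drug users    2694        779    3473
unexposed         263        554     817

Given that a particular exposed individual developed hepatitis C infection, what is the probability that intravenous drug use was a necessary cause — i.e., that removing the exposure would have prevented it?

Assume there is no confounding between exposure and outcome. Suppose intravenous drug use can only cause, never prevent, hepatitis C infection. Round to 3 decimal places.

p₁ = P(outcome | exposed) = 2694/3473 = 0.7757
p₀ = P(outcome | unexposed) = 263/817 = 0.32191
Under exogeneity and monotonicity, PN = (p₁ − p₀)/p₁.
PN = (0.7757 − 0.32191) / 0.7757 ≈ 0.5850

PN ≈ 0.585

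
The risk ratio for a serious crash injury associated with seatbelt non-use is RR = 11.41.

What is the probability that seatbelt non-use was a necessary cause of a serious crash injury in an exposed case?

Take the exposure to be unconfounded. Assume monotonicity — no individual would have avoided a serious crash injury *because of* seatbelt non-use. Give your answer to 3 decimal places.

Under exogeneity and monotonicity, PN = (RR − 1) / RR = 1 − 1/RR.
PN = (11.41 − 1) / 11.41 = 10.41 / 11.41 ≈ 0.9124

PN ≈ 0.912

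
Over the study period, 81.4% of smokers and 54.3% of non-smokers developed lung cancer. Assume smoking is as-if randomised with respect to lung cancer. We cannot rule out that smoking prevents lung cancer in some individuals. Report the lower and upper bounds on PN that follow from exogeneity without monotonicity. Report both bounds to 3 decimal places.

0.333 ≤ PN ≤ 0.561

p₁ = 0.814, p₀ = 0.543.
Under exogeneity alone the bounds on PN are max{0,(p₁−p₀)/p₁} ≤ PN ≤ min{1,(1−p₀)/p₁}.
  lower = (p₁ − p₀)/p₁ = 0.271 / 0.814 ≈ 0.3329
  upper = min{1, (1 − p₀)/p₁} = 0.457 / 0.814 ≈ 0.5614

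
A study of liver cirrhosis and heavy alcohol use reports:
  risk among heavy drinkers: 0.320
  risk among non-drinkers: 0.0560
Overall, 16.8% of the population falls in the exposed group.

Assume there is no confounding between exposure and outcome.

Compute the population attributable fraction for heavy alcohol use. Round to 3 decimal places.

PAF ≈ 0.442

Let p₁ = 0.32, p₀ = 0.056.
Overall risk P(Y=1) = π·p₁ + (1−π)·p₀ = 0.168×0.32 + 0.832×0.056 = 0.10035.
Under exogeneity, PAF = [P(Y=1) − p₀] / P(Y=1).
PAF = (0.10035 − 0.056) / 0.10035 ≈ 0.4420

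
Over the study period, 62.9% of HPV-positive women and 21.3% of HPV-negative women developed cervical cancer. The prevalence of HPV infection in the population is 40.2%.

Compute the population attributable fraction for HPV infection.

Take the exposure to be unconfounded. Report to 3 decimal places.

p₁ = 0.629, p₀ = 0.213.
Overall risk P(Y=1) = π·p₁ + (1−π)·p₀ = 0.402×0.629 + 0.598×0.213 = 0.38023.
Under exogeneity, PAF = [P(Y=1) − p₀] / P(Y=1).
PAF = (0.38023 − 0.213) / 0.38023 ≈ 0.4398

PAF ≈ 0.440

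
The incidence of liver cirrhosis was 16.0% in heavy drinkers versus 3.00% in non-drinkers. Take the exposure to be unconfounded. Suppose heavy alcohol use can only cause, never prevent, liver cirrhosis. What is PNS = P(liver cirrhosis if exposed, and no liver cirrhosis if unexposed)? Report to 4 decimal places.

p₁ = 0.16, p₀ = 0.03.
Under exogeneity and monotonicity, PNS = p₁ − p₀.
PNS = 0.16 − 0.03 = 0.13

PNS ≈ 0.1300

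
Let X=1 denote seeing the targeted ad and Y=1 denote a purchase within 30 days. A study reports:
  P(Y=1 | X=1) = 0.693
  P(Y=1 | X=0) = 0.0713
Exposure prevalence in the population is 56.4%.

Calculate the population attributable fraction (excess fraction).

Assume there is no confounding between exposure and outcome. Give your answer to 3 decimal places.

Let p₁ = 0.693, p₀ = 0.0713.
Overall risk P(Y=1) = π·p₁ + (1−π)·p₀ = 0.564×0.693 + 0.436×0.0713 = 0.42194.
Under exogeneity, PAF = [P(Y=1) − p₀] / P(Y=1).
PAF = (0.42194 − 0.0713) / 0.42194 ≈ 0.8310

PAF ≈ 0.831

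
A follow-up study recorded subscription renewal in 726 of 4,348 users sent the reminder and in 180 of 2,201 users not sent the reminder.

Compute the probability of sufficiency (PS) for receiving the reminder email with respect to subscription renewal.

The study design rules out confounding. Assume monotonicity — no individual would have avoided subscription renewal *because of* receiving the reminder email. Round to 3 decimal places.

p₁ = P(outcome | exposed) = 726/4348 = 0.16697
p₀ = P(outcome | unexposed) = 180/2201 = 0.081781
Under exogeneity and monotonicity, PS = (p₁ − p₀) / (1 − p₀).
PS = (0.16697 − 0.081781) / (1 − 0.081781) = 0.085192 / 0.91822 ≈ 0.0928

PS ≈ 0.093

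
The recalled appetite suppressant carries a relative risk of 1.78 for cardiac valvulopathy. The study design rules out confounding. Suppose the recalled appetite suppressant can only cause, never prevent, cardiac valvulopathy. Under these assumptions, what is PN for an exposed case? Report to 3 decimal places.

Under exogeneity and monotonicity, PN = (RR − 1) / RR = 1 − 1/RR.
PN = (1.78 − 1) / 1.78 = 0.78 / 1.78 ≈ 0.4382

PN ≈ 0.438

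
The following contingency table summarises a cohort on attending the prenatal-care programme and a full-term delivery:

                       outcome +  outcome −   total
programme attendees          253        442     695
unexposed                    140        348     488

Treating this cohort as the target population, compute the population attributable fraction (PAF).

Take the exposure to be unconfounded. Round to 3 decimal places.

PAF ≈ 0.136

p₁ = P(outcome | exposed) = 253/695 = 0.36403
p₀ = P(outcome | unexposed) = 140/488 = 0.28689
Exposure prevalence π = 695/1183 = 0.58749; overall risk P(Y=1) = 0.33221.
Under exogeneity, PAF = [P(Y=1) − p₀]/P(Y=1).
PAF = (0.33221 − 0.28689) / 0.33221 ≈ 0.1364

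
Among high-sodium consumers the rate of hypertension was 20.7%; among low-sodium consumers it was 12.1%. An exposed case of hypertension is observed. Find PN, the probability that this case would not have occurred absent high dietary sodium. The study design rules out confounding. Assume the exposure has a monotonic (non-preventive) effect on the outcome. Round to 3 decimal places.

PN ≈ 0.415

p₁ = 0.207, p₀ = 0.121.
Under exogeneity and monotonicity, PN = (p₁ − p₀) / p₁.
PN = (0.207 − 0.121) / 0.207 = 0.086 / 0.207 ≈ 0.4155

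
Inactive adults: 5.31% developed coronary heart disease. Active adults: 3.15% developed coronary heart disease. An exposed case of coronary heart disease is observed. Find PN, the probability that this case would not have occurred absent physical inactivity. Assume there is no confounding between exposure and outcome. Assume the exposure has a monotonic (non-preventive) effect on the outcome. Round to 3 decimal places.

p₁ = 0.0531, p₀ = 0.0315.
Under exogeneity and monotonicity, PN = (p₁ − p₀) / p₁.
PN = (0.0531 − 0.0315) / 0.0531 = 0.0216 / 0.0531 ≈ 0.4068

PN ≈ 0.407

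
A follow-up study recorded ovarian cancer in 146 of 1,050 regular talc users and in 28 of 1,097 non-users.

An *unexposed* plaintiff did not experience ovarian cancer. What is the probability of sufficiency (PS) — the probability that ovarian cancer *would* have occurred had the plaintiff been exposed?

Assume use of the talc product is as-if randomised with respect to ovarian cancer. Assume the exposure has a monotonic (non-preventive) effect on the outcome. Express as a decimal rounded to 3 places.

PS ≈ 0.116

p₁ = P(outcome | exposed) = 146/1050 = 0.13905
p₀ = P(outcome | unexposed) = 28/1097 = 0.025524
Under exogeneity and monotonicity, PS = (p₁ − p₀) / (1 − p₀).
PS = (0.13905 − 0.025524) / (1 − 0.025524) = 0.11352 / 0.97448 ≈ 0.1165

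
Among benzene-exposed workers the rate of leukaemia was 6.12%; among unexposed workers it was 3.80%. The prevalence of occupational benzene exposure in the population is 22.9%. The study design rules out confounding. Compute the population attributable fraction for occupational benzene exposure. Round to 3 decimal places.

p₁ = 0.0612, p₀ = 0.038.
Overall risk P(Y=1) = π·p₁ + (1−π)·p₀ = 0.229×0.0612 + 0.771×0.038 = 0.043313.
Under exogeneity, PAF = [P(Y=1) − p₀] / P(Y=1).
PAF = (0.043313 − 0.038) / 0.043313 ≈ 0.1227

PAF ≈ 0.123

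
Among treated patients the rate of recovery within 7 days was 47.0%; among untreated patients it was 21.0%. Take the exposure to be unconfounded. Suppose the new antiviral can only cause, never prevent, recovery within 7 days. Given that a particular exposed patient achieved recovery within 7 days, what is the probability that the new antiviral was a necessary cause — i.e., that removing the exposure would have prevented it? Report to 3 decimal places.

PN ≈ 0.553

p₁ = 0.47, p₀ = 0.21.
Under exogeneity and monotonicity, PN = (p₁ − p₀) / p₁.
PN = (0.47 − 0.21) / 0.47 = 0.26 / 0.47 ≈ 0.5532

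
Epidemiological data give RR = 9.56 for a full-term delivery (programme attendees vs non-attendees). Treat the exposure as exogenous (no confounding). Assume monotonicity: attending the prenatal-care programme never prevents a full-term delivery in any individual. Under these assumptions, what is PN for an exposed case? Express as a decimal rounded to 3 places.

PN ≈ 0.895

Under exogeneity and monotonicity, PN = (RR − 1) / RR = 1 − 1/RR.
PN = (9.56 − 1) / 9.56 = 8.56 / 9.56 ≈ 0.8954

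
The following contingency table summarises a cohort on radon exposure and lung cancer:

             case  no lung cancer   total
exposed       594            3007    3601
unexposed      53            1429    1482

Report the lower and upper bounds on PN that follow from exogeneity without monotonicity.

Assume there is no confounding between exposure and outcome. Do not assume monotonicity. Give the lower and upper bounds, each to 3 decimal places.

0.783 ≤ PN ≤ 1.000

p₁ = P(outcome | exposed) = 594/3601 = 0.16495
p₀ = P(outcome | unexposed) = 53/1482 = 0.035762
Under exogeneity alone the bounds on PN are max{0,(p₁−p₀)/p₁} ≤ PN ≤ min{1,(1−p₀)/p₁}.
  lower = (p₁ − p₀)/p₁ = 0.12919 / 0.16495 ≈ 0.7832
  upper = min{1, (1 − p₀)/p₁} = 0.96424 / 0.16495 ≈ 5.8455 → capped at 1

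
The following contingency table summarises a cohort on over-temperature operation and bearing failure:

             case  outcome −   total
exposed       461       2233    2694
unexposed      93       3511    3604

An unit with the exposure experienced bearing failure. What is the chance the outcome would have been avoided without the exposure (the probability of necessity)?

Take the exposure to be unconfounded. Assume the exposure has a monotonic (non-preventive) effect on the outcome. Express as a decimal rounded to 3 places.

PN ≈ 0.849

p₁ = P(outcome | exposed) = 461/2694 = 0.17112
p₀ = P(outcome | unexposed) = 93/3604 = 0.025805
Under exogeneity and monotonicity, PN = (p₁ − p₀)/p₁.
PN = (0.17112 − 0.025805) / 0.17112 ≈ 0.8492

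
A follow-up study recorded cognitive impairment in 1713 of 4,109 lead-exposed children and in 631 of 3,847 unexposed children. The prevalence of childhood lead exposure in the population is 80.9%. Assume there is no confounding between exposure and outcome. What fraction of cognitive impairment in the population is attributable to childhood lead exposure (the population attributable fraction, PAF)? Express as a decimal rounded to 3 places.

PAF ≈ 0.555

p₁ = P(outcome | exposed) = 1713/4109 = 0.41689
p₀ = P(outcome | unexposed) = 631/3847 = 0.16402
Overall risk P(Y=1) = π·p₁ + (1−π)·p₀ = 0.809×0.41689 + 0.191×0.16402 = 0.36859.
Under exogeneity, PAF = [P(Y=1) − p₀] / P(Y=1).
PAF = (0.36859 − 0.16402) / 0.36859 ≈ 0.5550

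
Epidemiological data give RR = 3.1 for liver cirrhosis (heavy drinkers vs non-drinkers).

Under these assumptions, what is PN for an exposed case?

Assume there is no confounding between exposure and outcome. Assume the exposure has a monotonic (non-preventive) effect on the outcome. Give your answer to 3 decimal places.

Under exogeneity and monotonicity, PN = (RR − 1) / RR = 1 − 1/RR.
PN = (3.1 − 1) / 3.1 = 2.1 / 3.1 ≈ 0.6774

PN ≈ 0.677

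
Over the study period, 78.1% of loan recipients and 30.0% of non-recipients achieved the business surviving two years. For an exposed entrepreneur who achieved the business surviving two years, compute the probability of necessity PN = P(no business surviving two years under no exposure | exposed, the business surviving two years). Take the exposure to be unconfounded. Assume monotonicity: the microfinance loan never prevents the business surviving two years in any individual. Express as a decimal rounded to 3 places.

PN ≈ 0.616

p₁ = 0.781, p₀ = 0.3.
Under exogeneity and monotonicity, PN = (p₁ − p₀) / p₁.
PN = (0.781 − 0.3) / 0.781 = 0.481 / 0.781 ≈ 0.6159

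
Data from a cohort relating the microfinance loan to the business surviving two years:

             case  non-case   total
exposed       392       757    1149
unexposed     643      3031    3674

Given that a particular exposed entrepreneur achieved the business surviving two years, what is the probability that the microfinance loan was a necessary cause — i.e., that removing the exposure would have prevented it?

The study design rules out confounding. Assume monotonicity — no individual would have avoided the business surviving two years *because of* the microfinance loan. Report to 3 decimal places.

PN ≈ 0.487

p₁ = P(outcome | exposed) = 392/1149 = 0.34117
p₀ = P(outcome | unexposed) = 643/3674 = 0.17501
Under exogeneity and monotonicity, PN = (p₁ − p₀) / p₁.
PN = (0.34117 − 0.17501) / 0.34117 = 0.16615 / 0.34117 ≈ 0.4870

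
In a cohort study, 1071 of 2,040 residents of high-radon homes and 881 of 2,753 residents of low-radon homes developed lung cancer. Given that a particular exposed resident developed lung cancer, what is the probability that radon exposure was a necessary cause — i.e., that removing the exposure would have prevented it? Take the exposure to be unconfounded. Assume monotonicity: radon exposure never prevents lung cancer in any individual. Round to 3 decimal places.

PN ≈ 0.390

p₁ = P(outcome | exposed) = 1071/2040 = 0.525
p₀ = P(outcome | unexposed) = 881/2753 = 0.32001
Under exogeneity and monotonicity, PN = (p₁ − p₀) / p₁.
PN = (0.525 − 0.32001) / 0.525 = 0.20499 / 0.525 ≈ 0.3904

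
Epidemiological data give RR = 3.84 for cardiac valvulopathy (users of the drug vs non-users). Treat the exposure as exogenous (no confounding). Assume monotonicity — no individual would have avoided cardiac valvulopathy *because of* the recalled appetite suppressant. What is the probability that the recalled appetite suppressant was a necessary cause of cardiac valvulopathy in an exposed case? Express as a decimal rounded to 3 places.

Under exogeneity and monotonicity, PN = (RR − 1) / RR = 1 − 1/RR.
PN = (3.84 − 1) / 3.84 = 2.84 / 3.84 ≈ 0.7396

PN ≈ 0.740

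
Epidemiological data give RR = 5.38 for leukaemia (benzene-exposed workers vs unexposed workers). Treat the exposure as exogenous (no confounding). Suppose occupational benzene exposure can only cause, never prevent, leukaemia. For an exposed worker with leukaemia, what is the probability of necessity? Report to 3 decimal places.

PN ≈ 0.814

Under exogeneity and monotonicity, PN = (RR − 1) / RR = 1 − 1/RR.
PN = (5.38 − 1) / 5.38 = 4.38 / 5.38 ≈ 0.8141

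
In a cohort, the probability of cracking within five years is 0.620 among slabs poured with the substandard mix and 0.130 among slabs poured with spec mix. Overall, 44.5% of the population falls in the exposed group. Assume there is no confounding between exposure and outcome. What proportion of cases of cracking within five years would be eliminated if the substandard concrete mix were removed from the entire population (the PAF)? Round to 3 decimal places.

Let p₁ = 0.62, p₀ = 0.13.
Overall risk P(Y=1) = π·p₁ + (1−π)·p₀ = 0.445×0.62 + 0.555×0.13 = 0.34805.
Under exogeneity, PAF = [P(Y=1) − p₀] / P(Y=1).
PAF = (0.34805 − 0.13) / 0.34805 ≈ 0.6265

PAF ≈ 0.626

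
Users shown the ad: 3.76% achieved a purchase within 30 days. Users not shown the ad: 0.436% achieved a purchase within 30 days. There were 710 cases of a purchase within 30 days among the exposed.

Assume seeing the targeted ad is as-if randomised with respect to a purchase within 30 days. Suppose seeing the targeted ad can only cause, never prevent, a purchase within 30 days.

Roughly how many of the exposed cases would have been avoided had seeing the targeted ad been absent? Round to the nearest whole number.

p₁ = 0.0376, p₀ = 0.00436.
PN = (p₁ − p₀)/p₁ = (0.0376 − 0.00436) / 0.0376 ≈ 0.88404.
Attributable cases ≈ PN × (exposed cases) = 0.88404 × 710 ≈ 627.67.

about 628 cases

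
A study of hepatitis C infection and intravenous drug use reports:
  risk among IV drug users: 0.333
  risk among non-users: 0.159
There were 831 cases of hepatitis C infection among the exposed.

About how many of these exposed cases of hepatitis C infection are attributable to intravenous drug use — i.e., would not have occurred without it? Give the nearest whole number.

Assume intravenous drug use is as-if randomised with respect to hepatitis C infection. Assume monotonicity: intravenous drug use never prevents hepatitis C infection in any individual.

Let p₁ = 0.333, p₀ = 0.159.
PN = (p₁ − p₀)/p₁ = (0.333 − 0.159) / 0.333 ≈ 0.52252.
Attributable cases ≈ PN × (exposed cases) = 0.52252 × 831 ≈ 434.22.

about 434 cases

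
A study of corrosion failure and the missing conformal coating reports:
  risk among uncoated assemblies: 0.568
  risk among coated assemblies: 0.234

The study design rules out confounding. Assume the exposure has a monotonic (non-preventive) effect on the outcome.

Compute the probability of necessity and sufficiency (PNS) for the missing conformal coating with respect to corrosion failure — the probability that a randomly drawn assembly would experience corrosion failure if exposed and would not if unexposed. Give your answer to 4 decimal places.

PNS ≈ 0.3340

Let p₁ = 0.568, p₀ = 0.234.
Under exogeneity and monotonicity, PNS = p₁ − p₀.
PNS = 0.568 − 0.234 = 0.334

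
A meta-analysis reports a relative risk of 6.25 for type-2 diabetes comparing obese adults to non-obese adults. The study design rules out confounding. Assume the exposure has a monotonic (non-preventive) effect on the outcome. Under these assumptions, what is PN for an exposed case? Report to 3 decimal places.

PN ≈ 0.840

Under exogeneity and monotonicity, PN = (RR − 1) / RR = 1 − 1/RR.
PN = (6.25 − 1) / 6.25 = 5.25 / 6.25 ≈ 0.8400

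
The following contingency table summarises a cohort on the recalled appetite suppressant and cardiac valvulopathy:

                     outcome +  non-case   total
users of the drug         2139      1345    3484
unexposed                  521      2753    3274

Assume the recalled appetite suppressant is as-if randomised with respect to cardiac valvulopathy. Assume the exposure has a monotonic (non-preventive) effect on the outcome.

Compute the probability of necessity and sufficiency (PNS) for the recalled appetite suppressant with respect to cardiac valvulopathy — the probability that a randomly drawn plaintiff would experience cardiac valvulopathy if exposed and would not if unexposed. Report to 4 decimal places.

p₁ = P(outcome | exposed) = 2139/3484 = 0.61395
p₀ = P(outcome | unexposed) = 521/3274 = 0.15913
Under exogeneity and monotonicity, PNS = p₁ − p₀.
PNS = 0.61395 − 0.15913 = 0.45482

PNS ≈ 0.4548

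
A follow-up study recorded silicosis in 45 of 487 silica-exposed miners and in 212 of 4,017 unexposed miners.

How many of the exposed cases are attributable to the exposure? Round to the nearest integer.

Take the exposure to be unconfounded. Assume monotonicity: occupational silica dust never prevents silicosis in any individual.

about 19 cases

p₁ = P(outcome | exposed) = 45/487 = 0.092402
p₀ = P(outcome | unexposed) = 212/4017 = 0.052776
PN = (p₁ − p₀)/p₁ = (0.092402 − 0.052776) / 0.092402 ≈ 0.42885.
Attributable cases ≈ PN × (exposed cases) = 0.42885 × 45 ≈ 19.30.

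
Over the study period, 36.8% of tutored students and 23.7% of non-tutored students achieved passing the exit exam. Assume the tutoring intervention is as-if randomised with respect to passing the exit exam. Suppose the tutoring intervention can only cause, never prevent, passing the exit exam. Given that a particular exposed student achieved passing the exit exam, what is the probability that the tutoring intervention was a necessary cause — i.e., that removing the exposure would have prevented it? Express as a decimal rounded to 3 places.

p₁ = 0.368, p₀ = 0.237.
Under exogeneity and monotonicity, PN = (p₁ − p₀) / p₁.
PN = (0.368 − 0.237) / 0.368 = 0.131 / 0.368 ≈ 0.3560

PN ≈ 0.356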